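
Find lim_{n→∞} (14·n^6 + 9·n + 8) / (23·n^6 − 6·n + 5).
lim = 14/23

For large n the leading n^6 terms dominate both numerator and denominator. Dividing top and bottom by n^6, every other term tends to 0, leaving 14/23.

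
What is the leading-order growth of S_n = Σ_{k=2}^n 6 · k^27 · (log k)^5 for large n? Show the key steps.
S_n ~ 3 · n^28 · (log n)^5 / 14

By integral comparison, S_n = ∫_1^n 6 · x^27 · (log x)^5 dx + O(n^27 · (log n)^5). For the integral, the leading term of ∫_1^n x^27 (log x)^5 dx is n^28/28 · (log n)^5 (by repeated integration by parts; each step lowers the log-exponent and produces a relatively O(1/log n) correction). Hence S_n ~ 3 · n^28 · (log n)^5 / 14.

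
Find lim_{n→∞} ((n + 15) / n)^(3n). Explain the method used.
lim = e^45

Rewrite as (1 + 15/n)^(3n). By the standard limit (1 + x/n)^n → e^x, we have (1 + 15/n)^n → e^15, and raising to the 3rd power gives e^45.
More precisely, ln[(1 + 15/n)^(3n)] = 3n · ln(1 + 15/n) = 3n · (15/n + O(1/n^2)) = 45 + O(1/n) → 45.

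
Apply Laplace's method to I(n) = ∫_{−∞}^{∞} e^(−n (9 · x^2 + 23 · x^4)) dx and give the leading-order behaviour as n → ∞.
I(n) ~ sqrt(π/(9n))

φ(x) = 9 · x^2 + 23 · x^4 has its unique global minimum at x* = 0 (since φ'(x) = 18x + 92x^3 = 0 only at x = 0 for real x with both coefficients positive, and φ → ∞ as |x| → ∞). At x* = 0, φ(0) = 0 and φ''(0) = 18. Laplace's method then gives
  I(n) ~ sqrt(2π / (n · φ''(0))) · e^(−n φ(0)) = sqrt(2π / (18n)) = sqrt(π/(9n)).
The 23 · x^4 term contributes only at subleading order (an O(1/n) relative correction).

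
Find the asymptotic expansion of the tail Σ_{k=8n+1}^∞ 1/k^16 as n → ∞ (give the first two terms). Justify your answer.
Σ_{k>8n} 1/k^16 = 1/(15 · (8n)^15) − 1/(2 · (8n)^16) + O(1/(8n)^17)

Compare to the integral: ∫_{8n}^∞ x^(−16) dx = [−x^(−15)/15]_{8n}^∞ = 1/((16−1)·(8n)^15). The Euler-Maclaurin correction adds −f(8n)/2 = −1/(2·(8n)^16). Euler-Maclaurin then gives
  Σ_{k>8n} 1/k^16 = ∫_{8n}^∞ dx/x^16 − 1/(2·(8n)^16) + O(1/(8n)^17).
(Equivalently this is ζ(16) − Σ_{k≤8n} 1/k^16.)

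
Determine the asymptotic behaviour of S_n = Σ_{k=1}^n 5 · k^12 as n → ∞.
S_n ~ 5 · n^13 / 13

By integral comparison (Euler-Maclaurin), Σ_{k=1}^n 5 · k^12 = 5 · ∫_0^n x^12 dx + O(n^12) = 5 · n^13/13 + O(n^12). (Equivalently, Faulhaber's formula gives the same leading term.)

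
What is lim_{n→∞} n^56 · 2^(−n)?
lim = 0

Exponentials with base > 1 dominate every fixed polynomial: for any fixed c, n^c / 2^n → 0 as n → ∞ (e.g. by the ratio test, or by writing 2^n = e^(n ln 2) and noting e^(n ln 2) / n^c → ∞). Hence n^56 · 2^(−n) = n^56 / 2^n → 0.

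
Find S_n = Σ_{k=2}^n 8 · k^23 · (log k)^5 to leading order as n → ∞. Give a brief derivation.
S_n ~ n^24 · (log n)^5 / 3

By integral comparison, S_n = ∫_1^n 8 · x^23 · (log x)^5 dx + O(n^23 · (log n)^5). For the integral, the leading term of ∫_1^n x^23 (log x)^5 dx is n^24/24 · (log n)^5 (by repeated integration by parts; each step lowers the log-exponent and produces a relatively O(1/log n) correction). Hence S_n ~ n^24 · (log n)^5 / 3.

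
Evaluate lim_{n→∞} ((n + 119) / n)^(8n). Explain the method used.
lim = e^952

Rewrite as (1 + 119/n)^(8n). By the standard limit (1 + x/n)^n → e^x, we have (1 + 119/n)^n → e^119, and raising to the 8th power gives e^952.
More precisely, ln[(1 + 119/n)^(8n)] = 8n · ln(1 + 119/n) = 8n · (119/n + O(1/n^2)) = 952 + O(1/n) → 952.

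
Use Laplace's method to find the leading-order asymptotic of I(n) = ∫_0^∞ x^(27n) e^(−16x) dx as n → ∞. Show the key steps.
I(n) ~ (sqrt(2π·27n) / 16) · (27n/(16e))^(27n)

Write the integrand as exp(27n ln x − 16x) and set f(x) = 27n ln x − 16x. Then f'(x) = 27n/x − 16 = 0 at x* = 27n/16, and f''(x*) = −27n/x*^2 = −16^2/(27n). Laplace's method (interior maximum) gives
  I(n) ~ e^(f(x*)) · sqrt(2π / |f''(x*)|)
        = exp(27n ln(27n/16) − 27n) · sqrt(2π · 27n / 16^2)
        = (27n/16)^(27n) e^(−27n) · sqrt(2π·27n) / 16
        = (sqrt(2π·27n) / 16) · (27n/(16e))^(27n).
This matches Γ(27n+1)/16^(27n+1) with Stirling applied to Γ.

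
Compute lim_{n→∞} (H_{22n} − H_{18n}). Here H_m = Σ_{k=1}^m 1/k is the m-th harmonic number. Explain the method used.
lim = ln(22/18) = ln(11/9)

Euler-Maclaurin gives H_m = ln m + γ + 1/(2m) + O(1/m^2). The γ and O(1/m) terms cancel in the difference:
  H_{22n} − H_{18n} = ln(22n) − ln(18n) + O(1/n) = ln(22/18) + O(1/n).
Hence the limit is ln(22/18) = ln(11/9).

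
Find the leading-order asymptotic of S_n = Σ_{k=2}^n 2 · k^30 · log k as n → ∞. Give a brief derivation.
S_n ~ 2 · n^31 log n / 31 − 2 · n^31 / 961

By integral comparison, S_n = ∫_1^n 2 · x^30 · log x dx + O(n^30 · log n). For the integral, ∫ x^30 log x dx = n^31 log n / 31 − n^31/961 (integration by parts). Hence S_n ~ 2 · n^31 log n / 31 − 2 · n^31 / 961.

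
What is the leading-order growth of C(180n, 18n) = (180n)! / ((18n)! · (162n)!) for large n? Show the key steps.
C(180n, 18n) ~ (10000000000/387420489)^(18n) · sqrt(5/(9π·18n))

Write N = 18n. Apply Stirling to each factorial:
  (10N)! ~ sqrt(2π·10N) · (10N/e)^(10N),
  N! ~ sqrt(2π N) · (N/e)^N,
  (9N)! ~ sqrt(2π·9N) · (9N/e)^(9N).
The exponential factors combine to (10N)^(10N) / (N^N · (9N)^(9N)) = 10^(10N)/9^(9N) = (10^10/9^9)^N = (10000000000/387420489)^N.
The square-root prefactors combine to sqrt(2π·10N) / (sqrt(2π N)·sqrt(2π·9N)) = sqrt(10 / (2π·9·N)) = sqrt(5/(9π·18n)).
Substituting N = 18n: C(180n, 18n) ~ (10000000000/387420489)^(18n) · sqrt(5/(9π·18n)).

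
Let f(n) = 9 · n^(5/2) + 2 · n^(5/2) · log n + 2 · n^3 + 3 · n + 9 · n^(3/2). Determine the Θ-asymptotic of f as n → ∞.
f(n) ∈ Θ(n^3)

Compare the terms by growth order. For large n, n^a · (log n)^b dominates n^a' · (log n)^b' iff a > a', or (a = a' and b > b'). Ranking the 5 terms shows the dominant one is 2 · n^3. Hence f(n) ∈ Θ(n^3).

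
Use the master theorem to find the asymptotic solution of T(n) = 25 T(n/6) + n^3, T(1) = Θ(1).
T(n) = Θ(n^3)

log_6 25 ≈ 1.796. f(n) = n^3 dominates n^(log_6 25) since 3 > 1.796, and the regularity condition a·f(n/b) = 25·(n/6)^3 = (25/216)·n^3 ≤ c·f(n) holds with c = 25/216 ≈ 0.116 < 1. So this is Case 3: T(n) = Θ(f(n)) = Θ(n^3).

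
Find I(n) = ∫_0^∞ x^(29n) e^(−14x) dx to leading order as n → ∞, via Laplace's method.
I(n) ~ (sqrt(2π·29n) / 14) · (29n/(14e))^(29n)

Write the integrand as exp(29n ln x − 14x) and set f(x) = 29n ln x − 14x. Then f'(x) = 29n/x − 14 = 0 at x* = 29n/14, and f''(x*) = −29n/x*^2 = −14^2/(29n). Laplace's method (interior maximum) gives
  I(n) ~ e^(f(x*)) · sqrt(2π / |f''(x*)|)
        = exp(29n ln(29n/14) − 29n) · sqrt(2π · 29n / 14^2)
        = (29n/14)^(29n) e^(−29n) · sqrt(2π·29n) / 14
        = (sqrt(2π·29n) / 14) · (29n/(14e))^(29n).
This matches Γ(29n+1)/14^(29n+1) with Stirling applied to Γ.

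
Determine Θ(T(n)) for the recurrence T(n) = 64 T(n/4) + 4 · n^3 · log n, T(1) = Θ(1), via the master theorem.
T(n) = Θ(n^3 · (log n)^2)

Here log_4 64 = 3 and f(n) = 4 · n^3 · log n = Θ(n^(log_4 64) · (log n)^1). This is the extended Case 2 of the master theorem (f matches the critical exponent up to log factors), giving T(n) = Θ(n^(log_4 64) · (log n)^(1+1)) = Θ(n^3 · (log n)^2).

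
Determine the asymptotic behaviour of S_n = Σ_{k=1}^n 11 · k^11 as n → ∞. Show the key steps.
S_n ~ 11 · n^12 / 12

By integral comparison (Euler-Maclaurin), Σ_{k=1}^n 11 · k^11 = 11 · ∫_0^n x^11 dx + O(n^11) = 11 · n^12/12 + O(n^11). (Equivalently, Faulhaber's formula gives the same leading term.)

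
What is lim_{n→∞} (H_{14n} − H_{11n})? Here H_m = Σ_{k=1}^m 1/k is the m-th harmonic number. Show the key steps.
lim = ln(14/11)

Euler-Maclaurin gives H_m = ln m + γ + 1/(2m) + O(1/m^2). The γ and O(1/m) terms cancel in the difference:
  H_{14n} − H_{11n} = ln(14n) − ln(11n) + O(1/n) = ln(14/11) + O(1/n).
Hence the limit is ln(14/11).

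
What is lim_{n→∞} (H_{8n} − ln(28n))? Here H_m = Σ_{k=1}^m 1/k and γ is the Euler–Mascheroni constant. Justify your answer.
lim = ln(2/7) + γ

By Euler-Maclaurin, H_m = ln m + γ + O(1/m). So
  H_{8n} − ln(28n) = ln(8n) + γ − ln(28n) + O(1/n)
                       = ln(8/28) + γ + O(1/n).
Hence the limit is ln(8/28) + γ (= ln(2/7)).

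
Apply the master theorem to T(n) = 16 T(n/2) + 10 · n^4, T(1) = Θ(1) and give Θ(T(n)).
T(n) = Θ(n^4 log n)

log_2 16 = 4, and f(n) = 10 · n^4 = Θ(n^(log_2 16)). This is Case 2 of the master theorem: T(n) = Θ(f(n) · log n) = Θ(n^4 log n).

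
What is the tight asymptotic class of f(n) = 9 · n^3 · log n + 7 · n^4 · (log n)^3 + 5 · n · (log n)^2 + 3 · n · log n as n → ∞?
f(n) ∈ Θ(n^4 · (log n)^3)

Compare the terms by growth order. For large n, n^a · (log n)^b dominates n^a' · (log n)^b' iff a > a', or (a = a' and b > b'). Ranking the 4 terms shows the dominant one is 7 · n^4 · (log n)^3. Hence f(n) ∈ Θ(n^4 · (log n)^3).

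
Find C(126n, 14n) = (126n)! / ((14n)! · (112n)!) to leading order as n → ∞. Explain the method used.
C(126n, 14n) ~ (387420489/16777216)^(14n) · sqrt(9/(16π·14n))

Write N = 14n. Apply Stirling to each factorial:
  (9N)! ~ sqrt(2π·9N) · (9N/e)^(9N),
  N! ~ sqrt(2π N) · (N/e)^N,
  (8N)! ~ sqrt(2π·8N) · (8N/e)^(8N).
The exponential factors combine to (9N)^(9N) / (N^N · (8N)^(8N)) = 9^(9N)/8^(8N) = (9^9/8^8)^N = (387420489/16777216)^N.
The square-root prefactors combine to sqrt(2π·9N) / (sqrt(2π N)·sqrt(2π·8N)) = sqrt(9 / (2π·8·N)) = sqrt(9/(16π·14n)).
Substituting N = 14n: C(126n, 14n) ~ (387420489/16777216)^(14n) · sqrt(9/(16π·14n)).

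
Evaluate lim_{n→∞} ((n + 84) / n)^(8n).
lim = e^672

Rewrite as (1 + 84/n)^(8n). By the standard limit (1 + x/n)^n → e^x, we have (1 + 84/n)^n → e^84, and raising to the 8th power gives e^672.
More precisely, ln[(1 + 84/n)^(8n)] = 8n · ln(1 + 84/n) = 8n · (84/n + O(1/n^2)) = 672 + O(1/n) → 672.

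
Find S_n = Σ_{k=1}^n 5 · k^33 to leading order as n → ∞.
S_n ~ 5 · n^34 / 34

By integral comparison (Euler-Maclaurin), Σ_{k=1}^n 5 · k^33 = 5 · ∫_0^n x^33 dx + O(n^33) = 5 · n^34/34 + O(n^33). (Equivalently, Faulhaber's formula gives the same leading term.)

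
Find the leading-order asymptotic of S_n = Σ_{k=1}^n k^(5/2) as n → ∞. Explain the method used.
S_n ~ (2/7) · n^(7/2)

Integral comparison: Σ_{k=1}^n k^(5/2) = ∫_0^n x^(5/2) dx + O(n^(5/2)). The integral is n^(1 + 5/2) / (1 + 5/2) = n^((5+2)/2) / ((5+2)/2) = (2/7) · n^(7/2).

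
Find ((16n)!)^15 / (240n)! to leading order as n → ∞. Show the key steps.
((16n)!)^15/(240n)! ~ ((2π·16n)^(14/2) / sqrt(15)) · 15^(−15·16n)  →  0

Write N = 16n. Stirling: N! ~ sqrt(2π N)(N/e)^N and (15N)! ~ sqrt(2π·15N)·(15N/e)^(15N).
  (N!)^15/(15N)! ~ (2π N)^(15/2) (N/e)^(15N) / [sqrt(2π·15N) (15N/e)^(15N)]
     = (2π N)^(15/2) / sqrt(2π·15N) · (N/(15N))^(15N)
     = (2π N)^((15−1)/2) / sqrt(15) · 15^(−15N).
Since 15^15 > 1, the factor 15^(−15N) decays exponentially, so the ratio → 0. Substituting N = 16n gives the stated form.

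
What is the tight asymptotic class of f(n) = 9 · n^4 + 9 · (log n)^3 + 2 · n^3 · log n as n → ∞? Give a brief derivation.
f(n) ∈ Θ(n^4)

Compare the terms by growth order. For large n, n^a · (log n)^b dominates n^a' · (log n)^b' iff a > a', or (a = a' and b > b'). Ranking the 3 terms shows the dominant one is 9 · n^4. Hence f(n) ∈ Θ(n^4).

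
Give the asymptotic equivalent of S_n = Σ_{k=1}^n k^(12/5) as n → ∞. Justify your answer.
S_n ~ (5/17) · n^(17/5)

Integral comparison: Σ_{k=1}^n k^(12/5) = ∫_0^n x^(12/5) dx + O(n^(12/5)). The integral is n^(1 + 12/5) / (1 + 12/5) = n^((12+5)/5) / ((12+5)/5) = (5/17) · n^(17/5).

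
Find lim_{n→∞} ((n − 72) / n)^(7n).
lim = e^(−504)

Rewrite as (1 − 72/n)^(7n). By the standard limit (1 + x/n)^n → e^x, we have (1 − 72/n)^n → e^(−72), and raising to the 7th power gives e^(−504).
More precisely, ln[(1 − 72/n)^(7n)] = 7n · ln(1 − 72/n) = 7n · (-72/n + O(1/n^2)) = -504 + O(1/n) → -504.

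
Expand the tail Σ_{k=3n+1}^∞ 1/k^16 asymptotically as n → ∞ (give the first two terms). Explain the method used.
Σ_{k>3n} 1/k^16 = 1/(15 · (3n)^15) − 1/(2 · (3n)^16) + O(1/(3n)^17)

Compare to the integral: ∫_{3n}^∞ x^(−16) dx = [−x^(−15)/15]_{3n}^∞ = 1/((16−1)·(3n)^15). The Euler-Maclaurin correction adds −f(3n)/2 = −1/(2·(3n)^16). Euler-Maclaurin then gives
  Σ_{k>3n} 1/k^16 = ∫_{3n}^∞ dx/x^16 − 1/(2·(3n)^16) + O(1/(3n)^17).
(Equivalently this is ζ(16) − Σ_{k≤3n} 1/k^16.)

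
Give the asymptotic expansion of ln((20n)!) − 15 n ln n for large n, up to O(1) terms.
ln((20n)!) − 15 n ln n = 5 n ln n + 20(ln 20 − 1) n + (1/2) ln(2π·20n) + O(1/n)

Stirling: ln((20n)!) = 20n ln(20n) − 20n + (1/2) ln(2π·20n) + O(1/n).
Expand 20n ln(20n) = 20n (ln n + ln 20) = 20n ln n + 20n ln 20.
Subtract 15n ln n: leading term is (20 − 15) n ln n = 5 n ln n. The next term is 20n ln 20 − 20n = 20(ln 20 − 1) n. Then the (1/2) ln(2π·20n) correction.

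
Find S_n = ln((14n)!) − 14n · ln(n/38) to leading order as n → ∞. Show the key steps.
S_n ~ 14n · (ln 532 − 1) + O(ln n)

Stirling: ln((14n)!) = 14n ln(14n) − 14n + O(ln n).
  S_n = 14n ln(14n) − 14n − 14n ln(n/38) + O(ln n)
      = 14n ln(14n) − 14n ln n + 14n ln 38 − 14n + O(ln n)
      = 14n ln 14 + 14n ln 38 − 14n + O(ln n)
      = 14n (ln 532 − 1) + O(ln n).
Numerically ln(532) − 1 ≈ 5.2766.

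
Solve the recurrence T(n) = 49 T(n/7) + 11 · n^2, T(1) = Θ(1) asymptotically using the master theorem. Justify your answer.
T(n) = Θ(n^2 log n)

log_7 49 = 2, and f(n) = 11 · n^2 = Θ(n^(log_7 49)). This is Case 2 of the master theorem: T(n) = Θ(f(n) · log n) = Θ(n^2 log n).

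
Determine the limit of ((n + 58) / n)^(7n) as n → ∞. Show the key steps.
lim = e^406

Rewrite as (1 + 58/n)^(7n). By the standard limit (1 + x/n)^n → e^x, we have (1 + 58/n)^n → e^58, and raising to the 7th power gives e^406.
More precisely, ln[(1 + 58/n)^(7n)] = 7n · ln(1 + 58/n) = 7n · (58/n + O(1/n^2)) = 406 + O(1/n) → 406.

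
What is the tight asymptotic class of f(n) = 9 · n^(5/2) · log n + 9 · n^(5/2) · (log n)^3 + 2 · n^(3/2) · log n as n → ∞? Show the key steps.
f(n) ∈ Θ(n^(5/2) · (log n)^3)

Compare the terms by growth order. For large n, n^a · (log n)^b dominates n^a' · (log n)^b' iff a > a', or (a = a' and b > b'). Ranking the 3 terms shows the dominant one is 9 · n^(5/2) · (log n)^3. Hence f(n) ∈ Θ(n^(5/2) · (log n)^3).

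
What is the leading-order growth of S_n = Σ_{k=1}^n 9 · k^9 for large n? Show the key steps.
S_n ~ 9 · n^10 / 10

By integral comparison (Euler-Maclaurin), Σ_{k=1}^n 9 · k^9 = 9 · ∫_0^n x^9 dx + O(n^9) = 9 · n^10/10 + O(n^9). (Equivalently, Faulhaber's formula gives the same leading term.)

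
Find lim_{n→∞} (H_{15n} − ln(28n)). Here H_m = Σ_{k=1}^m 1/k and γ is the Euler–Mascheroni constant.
lim = ln(15/28) + γ

By Euler-Maclaurin, H_m = ln m + γ + O(1/m). So
  H_{15n} − ln(28n) = ln(15n) + γ − ln(28n) + O(1/n)
                       = ln(15/28) + γ + O(1/n).
Hence the limit is ln(15/28) + γ.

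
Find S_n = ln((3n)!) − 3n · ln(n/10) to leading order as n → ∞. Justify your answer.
S_n ~ 3n · (ln 30 − 1) + O(ln n)

Stirling: ln((3n)!) = 3n ln(3n) − 3n + O(ln n).
  S_n = 3n ln(3n) − 3n − 3n ln(n/10) + O(ln n)
      = 3n ln(3n) − 3n ln n + 3n ln 10 − 3n + O(ln n)
      = 3n ln 3 + 3n ln 10 − 3n + O(ln n)
      = 3n (ln 30 − 1) + O(ln n).
Numerically ln(30) − 1 ≈ 2.4012.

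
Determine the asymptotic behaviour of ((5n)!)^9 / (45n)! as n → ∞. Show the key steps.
((5n)!)^9/(45n)! ~ ((2π·5n)^(8/2) / 3) · 9^(−9·5n)  →  0

Write N = 5n. Stirling: N! ~ sqrt(2π N)(N/e)^N and (9N)! ~ sqrt(2π·9N)·(9N/e)^(9N).
  (N!)^9/(9N)! ~ (2π N)^(9/2) (N/e)^(9N) / [sqrt(2π·9N) (9N/e)^(9N)]
     = (2π N)^(9/2) / sqrt(2π·9N) · (N/(9N))^(9N)
     = (2π N)^((9−1)/2) / 3 · 9^(−9N).
Since 9^9 > 1, the factor 9^(−9N) decays exponentially, so the ratio → 0. Substituting N = 5n gives the stated form.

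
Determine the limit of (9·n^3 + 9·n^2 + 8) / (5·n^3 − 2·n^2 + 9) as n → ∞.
lim = 9/5

For large n the leading n^3 terms dominate both numerator and denominator. Dividing top and bottom by n^3, every other term tends to 0, leaving 9/5.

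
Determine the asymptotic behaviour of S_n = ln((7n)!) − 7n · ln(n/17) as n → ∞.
S_n ~ 7n · (ln 119 − 1) + O(ln n)

Stirling: ln((7n)!) = 7n ln(7n) − 7n + O(ln n).
  S_n = 7n ln(7n) − 7n − 7n ln(n/17) + O(ln n)
      = 7n ln(7n) − 7n ln n + 7n ln 17 − 7n + O(ln n)
      = 7n ln 7 + 7n ln 17 − 7n + O(ln n)
      = 7n (ln 119 − 1) + O(ln n).
Numerically ln(119) − 1 ≈ 3.7791.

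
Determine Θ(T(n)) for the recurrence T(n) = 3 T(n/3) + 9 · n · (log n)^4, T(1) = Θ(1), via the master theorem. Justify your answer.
T(n) = Θ(n · (log n)^5)

Here log_3 3 = 1 and f(n) = 9 · n · (log n)^4 = Θ(n^(log_3 3) · (log n)^4). This is the extended Case 2 of the master theorem (f matches the critical exponent up to log factors), giving T(n) = Θ(n^(log_3 3) · (log n)^(4+1)) = Θ(n · (log n)^5).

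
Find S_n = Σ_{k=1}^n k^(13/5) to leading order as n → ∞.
S_n ~ (5/18) · n^(18/5)

Integral comparison: Σ_{k=1}^n k^(13/5) = ∫_0^n x^(13/5) dx + O(n^(13/5)). The integral is n^(1 + 13/5) / (1 + 13/5) = n^((13+5)/5) / ((13+5)/5) = (5/18) · n^(18/5).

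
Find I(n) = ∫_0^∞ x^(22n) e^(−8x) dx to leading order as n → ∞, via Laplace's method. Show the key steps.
I(n) ~ (sqrt(2π·22n) / 8) · (22n/(8e))^(22n)

Write the integrand as exp(22n ln x − 8x) and set f(x) = 22n ln x − 8x. Then f'(x) = 22n/x − 8 = 0 at x* = 22n/8, and f''(x*) = −22n/x*^2 = −8^2/(22n). Laplace's method (interior maximum) gives
  I(n) ~ e^(f(x*)) · sqrt(2π / |f''(x*)|)
        = exp(22n ln(22n/8) − 22n) · sqrt(2π · 22n / 8^2)
        = (22n/8)^(22n) e^(−22n) · sqrt(2π·22n) / 8
        = (sqrt(2π·22n) / 8) · (22n/(8e))^(22n).
This matches Γ(22n+1)/8^(22n+1) with Stirling applied to Γ.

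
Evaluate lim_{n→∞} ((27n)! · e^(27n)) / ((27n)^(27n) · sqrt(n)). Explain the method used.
lim = sqrt(2π·27)

Stirling: (27n)! ~ sqrt(2π·27n) · (27n/e)^(27n). Hence
  (27n)! · e^(27n) / (27n)^(27n) ~ sqrt(2π·27n).
Dividing by sqrt(n): sqrt(2π·27n) / sqrt(n) = sqrt(2π·27) · n^((1−1)/2), so the limit is sqrt(2π·27).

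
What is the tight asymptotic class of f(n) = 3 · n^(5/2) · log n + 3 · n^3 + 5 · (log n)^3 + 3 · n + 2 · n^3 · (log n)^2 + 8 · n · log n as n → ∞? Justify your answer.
f(n) ∈ Θ(n^3 · (log n)^2)

Compare the terms by growth order. For large n, n^a · (log n)^b dominates n^a' · (log n)^b' iff a > a', or (a = a' and b > b'). Ranking the 6 terms shows the dominant one is 2 · n^3 · (log n)^2. Hence f(n) ∈ Θ(n^3 · (log n)^2).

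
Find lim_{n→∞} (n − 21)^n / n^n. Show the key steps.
lim = e^(−21)

Rewrite as (1 − 21/n)^(n). By the standard limit (1 + x/n)^n → e^x, we have (1 − 21/n)^n → e^(−21), and raising to the 1st power gives e^(−21).
More precisely, ln[(1 − 21/n)^(n)] = n · ln(1 − 21/n) = n · (-21/n + O(1/n^2)) = -21 + O(1/n) → -21.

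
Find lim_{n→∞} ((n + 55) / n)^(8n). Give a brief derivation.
lim = e^440

Rewrite as (1 + 55/n)^(8n). By the standard limit (1 + x/n)^n → e^x, we have (1 + 55/n)^n → e^55, and raising to the 8th power gives e^440.
More precisely, ln[(1 + 55/n)^(8n)] = 8n · ln(1 + 55/n) = 8n · (55/n + O(1/n^2)) = 440 + O(1/n) → 440.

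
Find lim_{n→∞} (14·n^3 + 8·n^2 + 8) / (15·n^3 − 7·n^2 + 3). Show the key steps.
lim = 14/15

For large n the leading n^3 terms dominate both numerator and denominator. Dividing top and bottom by n^3, every other term tends to 0, leaving 14/15.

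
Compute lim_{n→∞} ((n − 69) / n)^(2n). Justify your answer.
lim = e^(−138)

Rewrite as (1 − 69/n)^(2n). By the standard limit (1 + x/n)^n → e^x, we have (1 − 69/n)^n → e^(−69), and raising to the 2nd power gives e^(−138).
More precisely, ln[(1 − 69/n)^(2n)] = 2n · ln(1 − 69/n) = 2n · (-69/n + O(1/n^2)) = -138 + O(1/n) → -138.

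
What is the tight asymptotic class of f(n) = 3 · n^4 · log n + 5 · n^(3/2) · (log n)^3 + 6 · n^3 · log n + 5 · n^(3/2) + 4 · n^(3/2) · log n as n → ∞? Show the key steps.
f(n) ∈ Θ(n^4 · log n)

Compare the terms by growth order. For large n, n^a · (log n)^b dominates n^a' · (log n)^b' iff a > a', or (a = a' and b > b'). Ranking the 5 terms shows the dominant one is 3 · n^4 · log n. Hence f(n) ∈ Θ(n^4 · log n).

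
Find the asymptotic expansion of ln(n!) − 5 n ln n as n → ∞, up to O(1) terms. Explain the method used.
ln(n!) − 5 n ln n = −4 n ln n − n + (1/2) ln(2π n) + O(1/n)

Stirling: ln((n)!) = n ln(n) − n + (1/2) ln(2π·n) + O(1/n).
Here n ln(n) = n ln n.
Subtract 5n ln n: leading term is (1 − 5) n ln n = −4 n ln n. The next term is −n. Then the (1/2) ln(2π·n) correction.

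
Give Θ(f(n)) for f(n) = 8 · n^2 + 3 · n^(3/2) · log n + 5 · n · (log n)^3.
f(n) ∈ Θ(n^2)

Compare the terms by growth order. For large n, n^a · (log n)^b dominates n^a' · (log n)^b' iff a > a', or (a = a' and b > b'). Ranking the 3 terms shows the dominant one is 8 · n^2. Hence f(n) ∈ Θ(n^2).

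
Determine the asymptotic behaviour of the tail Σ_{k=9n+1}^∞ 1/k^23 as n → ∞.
Σ_{k>9n} 1/k^23 ~ 1/(22 · (9n)^22)

Compare to the integral: ∫_{9n}^∞ x^(−23) dx = [−x^(−22)/22]_{9n}^∞ = 1/((23−1)·(9n)^22). Euler-Maclaurin then gives
  Σ_{k>9n} 1/k^23 = ∫_{9n}^∞ dx/x^23 − 1/(2·(9n)^23) + O(1/(9n)^24).
(Equivalently this is ζ(23) − Σ_{k≤9n} 1/k^23.)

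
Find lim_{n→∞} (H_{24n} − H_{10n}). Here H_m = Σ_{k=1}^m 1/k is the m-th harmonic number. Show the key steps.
lim = ln(24/10) = ln(12/5)

Euler-Maclaurin gives H_m = ln m + γ + 1/(2m) + O(1/m^2). The γ and O(1/m) terms cancel in the difference:
  H_{24n} − H_{10n} = ln(24n) − ln(10n) + O(1/n) = ln(24/10) + O(1/n).
Hence the limit is ln(24/10) = ln(12/5).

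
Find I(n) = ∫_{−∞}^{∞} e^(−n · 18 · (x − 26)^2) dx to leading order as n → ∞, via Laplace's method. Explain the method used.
I(n) = sqrt(π/(18n))

Here φ(x) = 18 · (x − 26)^2 has its unique minimum at x* = 26 with φ(x*) = 0 and φ''(x*) = 36. Laplace's method gives
  I(n) ~ e^(−n φ(x*)) · sqrt(2π / (n · φ''(x*))) = sqrt(2π / (36n)) = sqrt(π/(18n)).
This is exact: substituting u = (x − 26)·sqrt(18n) gives I(n) = (1/sqrt(18n)) ∫_{−∞}^{∞} e^(−u^2) du = sqrt(π/(18n)).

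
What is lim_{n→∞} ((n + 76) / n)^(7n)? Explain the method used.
lim = e^532

Rewrite as (1 + 76/n)^(7n). By the standard limit (1 + x/n)^n → e^x, we have (1 + 76/n)^n → e^76, and raising to the 7th power gives e^532.
More precisely, ln[(1 + 76/n)^(7n)] = 7n · ln(1 + 76/n) = 7n · (76/n + O(1/n^2)) = 532 + O(1/n) → 532.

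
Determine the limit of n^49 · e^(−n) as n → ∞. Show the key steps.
lim = 0

Exponentials with base > 1 dominate every fixed polynomial: for any fixed c, n^c / e^n → 0 as n → ∞ (e.g. by the ratio test, or since e^n grows faster than any power of n). Hence n^49 · e^(−n) = n^49 / e^n → 0.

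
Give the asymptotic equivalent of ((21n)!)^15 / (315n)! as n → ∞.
((21n)!)^15/(315n)! ~ ((2π·21n)^(14/2) / sqrt(15)) · 15^(−15·21n)  →  0

Write N = 21n. Stirling: N! ~ sqrt(2π N)(N/e)^N and (15N)! ~ sqrt(2π·15N)·(15N/e)^(15N).
  (N!)^15/(15N)! ~ (2π N)^(15/2) (N/e)^(15N) / [sqrt(2π·15N) (15N/e)^(15N)]
     = (2π N)^(15/2) / sqrt(2π·15N) · (N/(15N))^(15N)
     = (2π N)^((15−1)/2) / sqrt(15) · 15^(−15N).
Since 15^15 > 1, the factor 15^(−15N) decays exponentially, so the ratio → 0. Substituting N = 21n gives the stated form.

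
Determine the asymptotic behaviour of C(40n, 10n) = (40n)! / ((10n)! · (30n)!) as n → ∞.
C(40n, 10n) ~ (256/27)^(10n) · sqrt(2/(3π·10n))

Write N = 10n. Apply Stirling to each factorial:
  (4N)! ~ sqrt(2π·4N) · (4N/e)^(4N),
  N! ~ sqrt(2π N) · (N/e)^N,
  (3N)! ~ sqrt(2π·3N) · (3N/e)^(3N).
The exponential factors combine to (4N)^(4N) / (N^N · (3N)^(3N)) = 4^(4N)/3^(3N) = (4^4/3^3)^N = (256/27)^N.
The square-root prefactors combine to sqrt(2π·4N) / (sqrt(2π N)·sqrt(2π·3N)) = sqrt(4 / (2π·3·N)) = sqrt(2/(3π·10n)).
Substituting N = 10n: C(40n, 10n) ~ (256/27)^(10n) · sqrt(2/(3π·10n)).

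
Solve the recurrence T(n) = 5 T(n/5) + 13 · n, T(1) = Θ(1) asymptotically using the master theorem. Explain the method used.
T(n) = Θ(n log n)

log_5 5 = 1, and f(n) = 13 · n = Θ(n^(log_5 5)). This is Case 2 of the master theorem: T(n) = Θ(f(n) · log n) = Θ(n log n).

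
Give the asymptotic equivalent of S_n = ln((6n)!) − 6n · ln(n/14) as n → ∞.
S_n ~ 6n · (ln 84 − 1) + O(ln n)

Stirling: ln((6n)!) = 6n ln(6n) − 6n + O(ln n).
  S_n = 6n ln(6n) − 6n − 6n ln(n/14) + O(ln n)
      = 6n ln(6n) − 6n ln n + 6n ln 14 − 6n + O(ln n)
      = 6n ln 6 + 6n ln 14 − 6n + O(ln n)
      = 6n (ln 84 − 1) + O(ln n).
Numerically ln(84) − 1 ≈ 3.4308.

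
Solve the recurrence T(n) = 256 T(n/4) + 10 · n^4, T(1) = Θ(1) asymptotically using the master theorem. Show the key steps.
T(n) = Θ(n^4 log n)

log_4 256 = 4, and f(n) = 10 · n^4 = Θ(n^(log_4 256)). This is Case 2 of the master theorem: T(n) = Θ(f(n) · log n) = Θ(n^4 log n).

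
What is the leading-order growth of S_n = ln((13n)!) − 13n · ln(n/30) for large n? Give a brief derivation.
S_n ~ 13n · (ln 390 − 1) + O(ln n)

Stirling: ln((13n)!) = 13n ln(13n) − 13n + O(ln n).
  S_n = 13n ln(13n) − 13n − 13n ln(n/30) + O(ln n)
      = 13n ln(13n) − 13n ln n + 13n ln 30 − 13n + O(ln n)
      = 13n ln 13 + 13n ln 30 − 13n + O(ln n)
      = 13n (ln 390 − 1) + O(ln n).
Numerically ln(390) − 1 ≈ 4.9661.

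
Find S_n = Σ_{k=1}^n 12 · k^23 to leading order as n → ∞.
S_n ~ n^24 / 2

By integral comparison (Euler-Maclaurin), Σ_{k=1}^n 12 · k^23 = 12 · ∫_0^n x^23 dx + O(n^23) = 12 · n^24/24 = n^24 / 2 + O(n^23). (Equivalently, Faulhaber's formula gives the same leading term.)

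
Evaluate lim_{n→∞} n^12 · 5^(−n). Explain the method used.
lim = 0

Exponentials with base > 1 dominate every fixed polynomial: for any fixed c, n^c / 5^n → 0 as n → ∞ (e.g. by the ratio test, or by writing 5^n = e^(n ln 5) and noting e^(n ln 5) / n^c → ∞). Hence n^12 · 5^(−n) = n^12 / 5^n → 0.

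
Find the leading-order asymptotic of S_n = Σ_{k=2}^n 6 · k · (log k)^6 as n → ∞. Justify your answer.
S_n ~ 3 · n^2 · (log n)^6

By integral comparison, S_n = ∫_1^n 6 · x · (log x)^6 dx + O(n · (log n)^6). For the integral, the leading term of ∫_1^n x^1 (log x)^6 dx is n^2/2 · (log n)^6 (by repeated integration by parts; each step lowers the log-exponent and produces a relatively O(1/log n) correction). Hence S_n ~ 3 · n^2 · (log n)^6.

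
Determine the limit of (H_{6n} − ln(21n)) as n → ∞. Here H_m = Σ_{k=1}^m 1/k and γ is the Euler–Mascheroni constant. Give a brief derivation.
lim = ln(2/7) + γ

By Euler-Maclaurin, H_m = ln m + γ + O(1/m). So
  H_{6n} − ln(21n) = ln(6n) + γ − ln(21n) + O(1/n)
                       = ln(6/21) + γ + O(1/n).
Hence the limit is ln(6/21) + γ (= ln(2/7)).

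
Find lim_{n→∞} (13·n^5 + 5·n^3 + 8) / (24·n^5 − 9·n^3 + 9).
lim = 13/24

For large n the leading n^5 terms dominate both numerator and denominator. Dividing top and bottom by n^5, every other term tends to 0, leaving 13/24.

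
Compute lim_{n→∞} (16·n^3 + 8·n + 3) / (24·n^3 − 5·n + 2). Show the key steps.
lim = 16/24 = 2/3

For large n the leading n^3 terms dominate both numerator and denominator. Dividing top and bottom by n^3, every other term tends to 0, leaving 16/24 = 2/3.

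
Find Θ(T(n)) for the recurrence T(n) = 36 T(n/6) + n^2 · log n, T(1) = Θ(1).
T(n) = Θ(n^2 · (log n)^2)

Here log_6 36 = 2 and f(n) = n^2 · log n = Θ(n^(log_6 36) · (log n)^1). This is the extended Case 2 of the master theorem (f matches the critical exponent up to log factors), giving T(n) = Θ(n^(log_6 36) · (log n)^(1+1)) = Θ(n^2 · (log n)^2).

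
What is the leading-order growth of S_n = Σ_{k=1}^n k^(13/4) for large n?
S_n ~ (4/17) · n^(17/4)

Integral comparison: Σ_{k=1}^n k^(13/4) = ∫_0^n x^(13/4) dx + O(n^(13/4)). The integral is n^(1 + 13/4) / (1 + 13/4) = n^((13+4)/4) / ((13+4)/4) = (4/17) · n^(17/4).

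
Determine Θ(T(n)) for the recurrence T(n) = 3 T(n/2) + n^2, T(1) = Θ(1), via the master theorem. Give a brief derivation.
T(n) = Θ(n^2)

log_2 3 ≈ 1.585. f(n) = n^2 dominates n^(log_2 3) since 2 > 1.585, and the regularity condition a·f(n/b) = 3·(n/2)^2 = (3/4)·n^2 ≤ c·f(n) holds with c = 3/4 ≈ 0.75 < 1. So this is Case 3: T(n) = Θ(f(n)) = Θ(n^2).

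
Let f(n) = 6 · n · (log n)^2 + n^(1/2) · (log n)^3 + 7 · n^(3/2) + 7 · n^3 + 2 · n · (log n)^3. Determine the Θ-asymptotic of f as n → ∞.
f(n) ∈ Θ(n^3)

Compare the terms by growth order. For large n, n^a · (log n)^b dominates n^a' · (log n)^b' iff a > a', or (a = a' and b > b'). Ranking the 5 terms shows the dominant one is 7 · n^3. Hence f(n) ∈ Θ(n^3).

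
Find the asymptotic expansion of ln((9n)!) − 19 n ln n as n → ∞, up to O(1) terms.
ln((9n)!) − 19 n ln n = −10 n ln n + 9(ln 9 − 1) n + (1/2) ln(2π·9n) + O(1/n)

Stirling: ln((9n)!) = 9n ln(9n) − 9n + (1/2) ln(2π·9n) + O(1/n).
Expand 9n ln(9n) = 9n (ln n + ln 9) = 9n ln n + 9n ln 9.
Subtract 19n ln n: leading term is (9 − 19) n ln n = −10 n ln n. The next term is 9n ln 9 − 9n = 9(ln 9 − 1) n. Then the (1/2) ln(2π·9n) correction.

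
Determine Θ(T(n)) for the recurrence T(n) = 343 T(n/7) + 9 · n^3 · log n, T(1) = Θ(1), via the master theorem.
T(n) = Θ(n^3 · (log n)^2)

Here log_7 343 = 3 and f(n) = 9 · n^3 · log n = Θ(n^(log_7 343) · (log n)^1). This is the extended Case 2 of the master theorem (f matches the critical exponent up to log factors), giving T(n) = Θ(n^(log_7 343) · (log n)^(1+1)) = Θ(n^3 · (log n)^2).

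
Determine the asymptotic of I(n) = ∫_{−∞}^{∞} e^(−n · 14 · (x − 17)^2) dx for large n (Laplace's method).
I(n) = sqrt(π/(14n))

Here φ(x) = 14 · (x − 17)^2 has its unique minimum at x* = 17 with φ(x*) = 0 and φ''(x*) = 28. Laplace's method gives
  I(n) ~ e^(−n φ(x*)) · sqrt(2π / (n · φ''(x*))) = sqrt(2π / (28n)) = sqrt(π/(14n)).
This is exact: substituting u = (x − 17)·sqrt(14n) gives I(n) = (1/sqrt(14n)) ∫_{−∞}^{∞} e^(−u^2) du = sqrt(π/(14n)).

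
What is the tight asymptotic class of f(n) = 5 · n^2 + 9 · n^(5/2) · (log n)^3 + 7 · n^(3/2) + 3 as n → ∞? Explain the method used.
f(n) ∈ Θ(n^(5/2) · (log n)^3)

Compare the terms by growth order. For large n, n^a · (log n)^b dominates n^a' · (log n)^b' iff a > a', or (a = a' and b > b'). Ranking the 4 terms shows the dominant one is 9 · n^(5/2) · (log n)^3. Hence f(n) ∈ Θ(n^(5/2) · (log n)^3).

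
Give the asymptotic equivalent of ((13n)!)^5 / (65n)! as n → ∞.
((13n)!)^5/(65n)! ~ ((2π·13n)^(4/2) / sqrt(5)) · 5^(−5·13n)  →  0

Write N = 13n. Stirling: N! ~ sqrt(2π N)(N/e)^N and (5N)! ~ sqrt(2π·5N)·(5N/e)^(5N).
  (N!)^5/(5N)! ~ (2π N)^(5/2) (N/e)^(5N) / [sqrt(2π·5N) (5N/e)^(5N)]
     = (2π N)^(5/2) / sqrt(2π·5N) · (N/(5N))^(5N)
     = (2π N)^((5−1)/2) / sqrt(5) · 5^(−5N).
Since 5^5 > 1, the factor 5^(−5N) decays exponentially, so the ratio → 0. Substituting N = 13n gives the stated form.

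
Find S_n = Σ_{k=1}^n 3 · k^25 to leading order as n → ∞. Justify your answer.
S_n ~ 3 · n^26 / 26

By integral comparison (Euler-Maclaurin), Σ_{k=1}^n 3 · k^25 = 3 · ∫_0^n x^25 dx + O(n^25) = 3 · n^26/26 + O(n^25). (Equivalently, Faulhaber's formula gives the same leading term.)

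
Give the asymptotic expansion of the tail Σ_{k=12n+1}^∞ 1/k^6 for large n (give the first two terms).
Σ_{k>12n} 1/k^6 = 1/(5 · (12n)^5) − 1/(2 · (12n)^6) + O(1/(12n)^7)

Compare to the integral: ∫_{12n}^∞ x^(−6) dx = [−x^(−5)/5]_{12n}^∞ = 1/((6−1)·(12n)^5). The Euler-Maclaurin correction adds −f(12n)/2 = −1/(2·(12n)^6). Euler-Maclaurin then gives
  Σ_{k>12n} 1/k^6 = ∫_{12n}^∞ dx/x^6 − 1/(2·(12n)^6) + O(1/(12n)^7).
(Equivalently this is ζ(6) − Σ_{k≤12n} 1/k^6.)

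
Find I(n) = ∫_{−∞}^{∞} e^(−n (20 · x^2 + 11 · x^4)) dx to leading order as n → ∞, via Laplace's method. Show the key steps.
I(n) ~ sqrt(π/(20n))

φ(x) = 20 · x^2 + 11 · x^4 has its unique global minimum at x* = 0 (since φ'(x) = 40x + 44x^3 = 0 only at x = 0 for real x with both coefficients positive, and φ → ∞ as |x| → ∞). At x* = 0, φ(0) = 0 and φ''(0) = 40. Laplace's method then gives
  I(n) ~ sqrt(2π / (n · φ''(0))) · e^(−n φ(0)) = sqrt(2π / (40n)) = sqrt(π/(20n)).
The 11 · x^4 term contributes only at subleading order (an O(1/n) relative correction).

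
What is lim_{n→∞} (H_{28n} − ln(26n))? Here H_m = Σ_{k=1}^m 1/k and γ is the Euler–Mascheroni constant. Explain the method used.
lim = ln(14/13) + γ

By Euler-Maclaurin, H_m = ln m + γ + O(1/m). So
  H_{28n} − ln(26n) = ln(28n) + γ − ln(26n) + O(1/n)
                       = ln(28/26) + γ + O(1/n).
Hence the limit is ln(28/26) + γ (= ln(14/13)).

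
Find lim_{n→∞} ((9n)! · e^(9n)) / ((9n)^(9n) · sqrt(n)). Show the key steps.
lim = sqrt(2π·9)

Stirling: (9n)! ~ sqrt(2π·9n) · (9n/e)^(9n). Hence
  (9n)! · e^(9n) / (9n)^(9n) ~ sqrt(2π·9n).
Dividing by sqrt(n): sqrt(2π·9n) / sqrt(n) = sqrt(2π·9) · n^((1−1)/2), so the limit is sqrt(2π·9).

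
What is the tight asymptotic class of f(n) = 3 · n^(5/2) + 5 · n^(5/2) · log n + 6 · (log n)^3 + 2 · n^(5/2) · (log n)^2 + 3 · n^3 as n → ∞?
f(n) ∈ Θ(n^3)

Compare the terms by growth order. For large n, n^a · (log n)^b dominates n^a' · (log n)^b' iff a > a', or (a = a' and b > b'). Ranking the 5 terms shows the dominant one is 3 · n^3. Hence f(n) ∈ Θ(n^3).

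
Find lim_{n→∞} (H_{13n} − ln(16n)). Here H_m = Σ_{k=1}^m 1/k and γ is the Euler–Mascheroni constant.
lim = ln(13/16) + γ

By Euler-Maclaurin, H_m = ln m + γ + O(1/m). So
  H_{13n} − ln(16n) = ln(13n) + γ − ln(16n) + O(1/n)
                       = ln(13/16) + γ + O(1/n).
Hence the limit is ln(13/16) + γ.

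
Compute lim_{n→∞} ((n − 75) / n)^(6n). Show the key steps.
lim = e^(−450)

Rewrite as (1 − 75/n)^(6n). By the standard limit (1 + x/n)^n → e^x, we have (1 − 75/n)^n → e^(−75), and raising to the 6th power gives e^(−450).
More precisely, ln[(1 − 75/n)^(6n)] = 6n · ln(1 − 75/n) = 6n · (-75/n + O(1/n^2)) = -450 + O(1/n) → -450.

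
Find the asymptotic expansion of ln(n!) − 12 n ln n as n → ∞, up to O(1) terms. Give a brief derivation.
ln(n!) − 12 n ln n = −11 n ln n − n + (1/2) ln(2π n) + O(1/n)

Stirling: ln((n)!) = n ln(n) − n + (1/2) ln(2π·n) + O(1/n).
Here n ln(n) = n ln n.
Subtract 12n ln n: leading term is (1 − 12) n ln n = −11 n ln n. The next term is −n. Then the (1/2) ln(2π·n) correction.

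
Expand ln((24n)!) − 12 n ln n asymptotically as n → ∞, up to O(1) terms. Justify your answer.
ln((24n)!) − 12 n ln n = 12 n ln n + 24(ln 24 − 1) n + (1/2) ln(2π·24n) + O(1/n)

Stirling: ln((24n)!) = 24n ln(24n) − 24n + (1/2) ln(2π·24n) + O(1/n).
Expand 24n ln(24n) = 24n (ln n + ln 24) = 24n ln n + 24n ln 24.
Subtract 12n ln n: leading term is (24 − 12) n ln n = 12 n ln n. The next term is 24n ln 24 − 24n = 24(ln 24 − 1) n. Then the (1/2) ln(2π·24n) correction.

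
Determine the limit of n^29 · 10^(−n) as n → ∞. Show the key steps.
lim = 0

Exponentials with base > 1 dominate every fixed polynomial: for any fixed c, n^c / 10^n → 0 as n → ∞ (e.g. by the ratio test, or by writing 10^n = e^(n ln 10) and noting e^(n ln 10) / n^c → ∞). Hence n^29 · 10^(−n) = n^29 / 10^n → 0.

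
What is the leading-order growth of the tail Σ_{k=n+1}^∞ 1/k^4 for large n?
Σ_{k>n} 1/k^4 ~ 1/(3 · n^3)

Compare to the integral: ∫_{n}^∞ x^(−4) dx = [−x^(−3)/3]_{n}^∞ = 1/((4−1)·n^3). Euler-Maclaurin then gives
  Σ_{k>n} 1/k^4 = ∫_{n}^∞ dx/x^4 − 1/(2·n^4) + O(1/n^5).
(Equivalently this is ζ(4) − Σ_{k≤n} 1/k^4.)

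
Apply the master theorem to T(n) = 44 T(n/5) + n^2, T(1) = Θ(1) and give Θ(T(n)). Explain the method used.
T(n) = Θ(n^(log_5 44))

Master theorem: compare f(n) = n^2 to n^(log_5 44) where log_5 44 ≈ 2.351. Since 2 < log_5 44, we have f(n) = O(n^(log_5 44 − ε)) for some ε > 0 — Case 1. Hence T(n) = Θ(n^(log_5 44)).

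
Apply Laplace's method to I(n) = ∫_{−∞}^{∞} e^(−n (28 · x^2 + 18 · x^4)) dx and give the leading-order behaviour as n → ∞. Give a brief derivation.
I(n) ~ sqrt(π/(28n))

φ(x) = 28 · x^2 + 18 · x^4 has its unique global minimum at x* = 0 (since φ'(x) = 56x + 72x^3 = 0 only at x = 0 for real x with both coefficients positive, and φ → ∞ as |x| → ∞). At x* = 0, φ(0) = 0 and φ''(0) = 56. Laplace's method then gives
  I(n) ~ sqrt(2π / (n · φ''(0))) · e^(−n φ(0)) = sqrt(2π / (56n)) = sqrt(π/(28n)).
The 18 · x^4 term contributes only at subleading order (an O(1/n) relative correction).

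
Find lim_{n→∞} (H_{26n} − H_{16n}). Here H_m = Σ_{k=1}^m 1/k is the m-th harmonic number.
lim = ln(26/16) = ln(13/8)

Euler-Maclaurin gives H_m = ln m + γ + 1/(2m) + O(1/m^2). The γ and O(1/m) terms cancel in the difference:
  H_{26n} − H_{16n} = ln(26n) − ln(16n) + O(1/n) = ln(26/16) + O(1/n).
Hence the limit is ln(26/16) = ln(13/8).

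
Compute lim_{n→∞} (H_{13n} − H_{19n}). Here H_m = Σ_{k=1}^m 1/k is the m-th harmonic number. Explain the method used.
lim = ln(13/19)

Euler-Maclaurin gives H_m = ln m + γ + 1/(2m) + O(1/m^2). The γ and O(1/m) terms cancel in the difference:
  H_{13n} − H_{19n} = ln(13n) − ln(19n) + O(1/n) = ln(13/19) + O(1/n).
Hence the limit is ln(13/19).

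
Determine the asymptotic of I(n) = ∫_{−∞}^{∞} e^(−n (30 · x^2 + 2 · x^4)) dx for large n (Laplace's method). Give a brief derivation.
I(n) ~ sqrt(π/(30n))

φ(x) = 30 · x^2 + 2 · x^4 has its unique global minimum at x* = 0 (since φ'(x) = 60x + 8x^3 = 0 only at x = 0 for real x with both coefficients positive, and φ → ∞ as |x| → ∞). At x* = 0, φ(0) = 0 and φ''(0) = 60. Laplace's method then gives
  I(n) ~ sqrt(2π / (n · φ''(0))) · e^(−n φ(0)) = sqrt(2π / (60n)) = sqrt(π/(30n)).
The 2 · x^4 term contributes only at subleading order (an O(1/n) relative correction).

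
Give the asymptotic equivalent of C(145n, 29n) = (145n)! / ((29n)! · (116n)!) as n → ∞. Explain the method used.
C(145n, 29n) ~ (3125/256)^(29n) · sqrt(5/(8π·29n))

Write N = 29n. Apply Stirling to each factorial:
  (5N)! ~ sqrt(2π·5N) · (5N/e)^(5N),
  N! ~ sqrt(2π N) · (N/e)^N,
  (4N)! ~ sqrt(2π·4N) · (4N/e)^(4N).
The exponential factors combine to (5N)^(5N) / (N^N · (4N)^(4N)) = 5^(5N)/4^(4N) = (5^5/4^4)^N = (3125/256)^N.
The square-root prefactors combine to sqrt(2π·5N) / (sqrt(2π N)·sqrt(2π·4N)) = sqrt(5 / (2π·4·N)) = sqrt(5/(8π·29n)).
Substituting N = 29n: C(145n, 29n) ~ (3125/256)^(29n) · sqrt(5/(8π·29n)).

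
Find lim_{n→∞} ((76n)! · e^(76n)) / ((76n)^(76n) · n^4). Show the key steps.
lim = 0

Stirling: (76n)! ~ sqrt(2π·76n) · (76n/e)^(76n). Hence
  (76n)! · e^(76n) / (76n)^(76n) ~ sqrt(2π·76n).
Dividing by n^4: sqrt(2π·76n) / n^4 = sqrt(2π·76) · n^((1−8)/2), so the expression behaves like sqrt(2π·76) · n^((1−8)/2) → 0.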